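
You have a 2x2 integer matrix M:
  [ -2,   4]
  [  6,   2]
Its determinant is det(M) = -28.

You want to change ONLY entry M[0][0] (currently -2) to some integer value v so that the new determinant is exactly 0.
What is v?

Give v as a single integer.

det is linear in entry M[0][0]: det = old_det + (v - -2) * C_00
Cofactor C_00 = 2
Want det = 0: -28 + (v - -2) * 2 = 0
  (v - -2) = 28 / 2 = 14
  v = -2 + (14) = 12

Answer: 12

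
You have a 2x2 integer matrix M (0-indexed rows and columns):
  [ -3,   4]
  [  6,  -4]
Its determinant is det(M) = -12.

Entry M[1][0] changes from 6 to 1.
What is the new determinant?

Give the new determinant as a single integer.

det is linear in row 1: changing M[1][0] by delta changes det by delta * cofactor(1,0).
Cofactor C_10 = (-1)^(1+0) * minor(1,0) = -4
Entry delta = 1 - 6 = -5
Det delta = -5 * -4 = 20
New det = -12 + 20 = 8

Answer: 8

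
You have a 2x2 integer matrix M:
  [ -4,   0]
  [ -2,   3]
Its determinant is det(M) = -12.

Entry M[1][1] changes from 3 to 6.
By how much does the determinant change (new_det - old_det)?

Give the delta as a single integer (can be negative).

Answer: -12

Derivation:
Cofactor C_11 = -4
Entry delta = 6 - 3 = 3
Det delta = entry_delta * cofactor = 3 * -4 = -12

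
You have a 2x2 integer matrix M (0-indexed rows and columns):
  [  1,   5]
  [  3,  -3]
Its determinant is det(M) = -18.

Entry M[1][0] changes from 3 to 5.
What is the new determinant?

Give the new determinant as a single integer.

Answer: -28

Derivation:
det is linear in row 1: changing M[1][0] by delta changes det by delta * cofactor(1,0).
Cofactor C_10 = (-1)^(1+0) * minor(1,0) = -5
Entry delta = 5 - 3 = 2
Det delta = 2 * -5 = -10
New det = -18 + -10 = -28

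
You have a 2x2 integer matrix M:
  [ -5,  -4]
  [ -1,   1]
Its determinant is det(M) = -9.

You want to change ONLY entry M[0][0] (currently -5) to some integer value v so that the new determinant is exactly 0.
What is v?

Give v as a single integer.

Answer: 4

Derivation:
det is linear in entry M[0][0]: det = old_det + (v - -5) * C_00
Cofactor C_00 = 1
Want det = 0: -9 + (v - -5) * 1 = 0
  (v - -5) = 9 / 1 = 9
  v = -5 + (9) = 4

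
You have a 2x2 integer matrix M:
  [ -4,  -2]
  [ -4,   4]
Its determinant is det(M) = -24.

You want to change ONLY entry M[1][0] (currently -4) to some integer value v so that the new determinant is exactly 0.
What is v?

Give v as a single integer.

Answer: 8

Derivation:
det is linear in entry M[1][0]: det = old_det + (v - -4) * C_10
Cofactor C_10 = 2
Want det = 0: -24 + (v - -4) * 2 = 0
  (v - -4) = 24 / 2 = 12
  v = -4 + (12) = 8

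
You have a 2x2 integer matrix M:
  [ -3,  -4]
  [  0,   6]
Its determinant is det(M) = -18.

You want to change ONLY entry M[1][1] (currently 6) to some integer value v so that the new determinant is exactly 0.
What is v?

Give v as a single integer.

det is linear in entry M[1][1]: det = old_det + (v - 6) * C_11
Cofactor C_11 = -3
Want det = 0: -18 + (v - 6) * -3 = 0
  (v - 6) = 18 / -3 = -6
  v = 6 + (-6) = 0

Answer: 0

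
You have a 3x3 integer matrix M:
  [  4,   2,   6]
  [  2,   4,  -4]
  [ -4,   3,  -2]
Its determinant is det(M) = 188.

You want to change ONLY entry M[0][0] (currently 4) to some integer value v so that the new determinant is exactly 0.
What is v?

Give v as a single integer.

det is linear in entry M[0][0]: det = old_det + (v - 4) * C_00
Cofactor C_00 = 4
Want det = 0: 188 + (v - 4) * 4 = 0
  (v - 4) = -188 / 4 = -47
  v = 4 + (-47) = -43

Answer: -43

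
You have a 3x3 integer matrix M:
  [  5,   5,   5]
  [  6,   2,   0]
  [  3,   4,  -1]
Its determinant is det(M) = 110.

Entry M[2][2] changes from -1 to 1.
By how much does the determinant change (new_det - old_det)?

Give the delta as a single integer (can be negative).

Answer: -40

Derivation:
Cofactor C_22 = -20
Entry delta = 1 - -1 = 2
Det delta = entry_delta * cofactor = 2 * -20 = -40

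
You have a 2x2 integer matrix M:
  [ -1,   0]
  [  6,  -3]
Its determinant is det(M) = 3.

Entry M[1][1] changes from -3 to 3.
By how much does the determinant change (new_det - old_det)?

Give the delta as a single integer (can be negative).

Answer: -6

Derivation:
Cofactor C_11 = -1
Entry delta = 3 - -3 = 6
Det delta = entry_delta * cofactor = 6 * -1 = -6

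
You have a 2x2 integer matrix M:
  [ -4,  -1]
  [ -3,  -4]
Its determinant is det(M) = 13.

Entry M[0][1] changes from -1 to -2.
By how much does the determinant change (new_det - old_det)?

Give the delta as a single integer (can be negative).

Answer: -3

Derivation:
Cofactor C_01 = 3
Entry delta = -2 - -1 = -1
Det delta = entry_delta * cofactor = -1 * 3 = -3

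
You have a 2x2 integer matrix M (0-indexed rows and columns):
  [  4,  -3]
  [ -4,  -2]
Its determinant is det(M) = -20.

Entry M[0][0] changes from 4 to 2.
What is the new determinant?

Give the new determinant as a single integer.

Answer: -16

Derivation:
det is linear in row 0: changing M[0][0] by delta changes det by delta * cofactor(0,0).
Cofactor C_00 = (-1)^(0+0) * minor(0,0) = -2
Entry delta = 2 - 4 = -2
Det delta = -2 * -2 = 4
New det = -20 + 4 = -16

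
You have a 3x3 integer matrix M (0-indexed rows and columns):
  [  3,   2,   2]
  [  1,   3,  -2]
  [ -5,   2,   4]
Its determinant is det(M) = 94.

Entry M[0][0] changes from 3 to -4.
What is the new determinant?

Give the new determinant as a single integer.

Answer: -18

Derivation:
det is linear in row 0: changing M[0][0] by delta changes det by delta * cofactor(0,0).
Cofactor C_00 = (-1)^(0+0) * minor(0,0) = 16
Entry delta = -4 - 3 = -7
Det delta = -7 * 16 = -112
New det = 94 + -112 = -18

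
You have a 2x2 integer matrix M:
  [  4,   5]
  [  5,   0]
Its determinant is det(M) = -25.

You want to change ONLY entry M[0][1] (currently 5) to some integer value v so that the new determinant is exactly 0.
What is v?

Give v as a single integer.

Answer: 0

Derivation:
det is linear in entry M[0][1]: det = old_det + (v - 5) * C_01
Cofactor C_01 = -5
Want det = 0: -25 + (v - 5) * -5 = 0
  (v - 5) = 25 / -5 = -5
  v = 5 + (-5) = 0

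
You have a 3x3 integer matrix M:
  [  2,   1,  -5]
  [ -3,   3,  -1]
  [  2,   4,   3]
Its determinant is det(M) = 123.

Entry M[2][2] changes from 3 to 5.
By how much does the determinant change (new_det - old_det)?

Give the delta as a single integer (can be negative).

Answer: 18

Derivation:
Cofactor C_22 = 9
Entry delta = 5 - 3 = 2
Det delta = entry_delta * cofactor = 2 * 9 = 18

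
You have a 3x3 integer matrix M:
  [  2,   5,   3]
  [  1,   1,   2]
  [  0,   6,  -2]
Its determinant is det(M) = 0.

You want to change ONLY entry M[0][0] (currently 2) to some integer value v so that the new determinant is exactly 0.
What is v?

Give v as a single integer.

Answer: 2

Derivation:
det is linear in entry M[0][0]: det = old_det + (v - 2) * C_00
Cofactor C_00 = -14
Want det = 0: 0 + (v - 2) * -14 = 0
  (v - 2) = 0 / -14 = 0
  v = 2 + (0) = 2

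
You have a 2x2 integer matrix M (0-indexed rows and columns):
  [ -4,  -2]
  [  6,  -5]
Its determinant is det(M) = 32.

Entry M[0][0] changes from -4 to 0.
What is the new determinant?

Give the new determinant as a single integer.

Answer: 12

Derivation:
det is linear in row 0: changing M[0][0] by delta changes det by delta * cofactor(0,0).
Cofactor C_00 = (-1)^(0+0) * minor(0,0) = -5
Entry delta = 0 - -4 = 4
Det delta = 4 * -5 = -20
New det = 32 + -20 = 12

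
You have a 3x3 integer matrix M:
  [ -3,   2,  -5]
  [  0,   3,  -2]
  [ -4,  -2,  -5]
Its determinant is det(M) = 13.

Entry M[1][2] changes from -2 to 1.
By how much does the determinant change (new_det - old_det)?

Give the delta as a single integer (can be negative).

Cofactor C_12 = -14
Entry delta = 1 - -2 = 3
Det delta = entry_delta * cofactor = 3 * -14 = -42

Answer: -42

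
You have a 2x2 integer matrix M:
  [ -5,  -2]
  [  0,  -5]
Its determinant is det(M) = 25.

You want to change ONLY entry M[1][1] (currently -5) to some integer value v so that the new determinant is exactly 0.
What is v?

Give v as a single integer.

Answer: 0

Derivation:
det is linear in entry M[1][1]: det = old_det + (v - -5) * C_11
Cofactor C_11 = -5
Want det = 0: 25 + (v - -5) * -5 = 0
  (v - -5) = -25 / -5 = 5
  v = -5 + (5) = 0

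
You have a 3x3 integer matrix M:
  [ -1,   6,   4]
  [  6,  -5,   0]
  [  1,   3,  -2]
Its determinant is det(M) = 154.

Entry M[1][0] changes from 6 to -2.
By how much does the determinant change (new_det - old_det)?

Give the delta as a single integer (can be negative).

Answer: -192

Derivation:
Cofactor C_10 = 24
Entry delta = -2 - 6 = -8
Det delta = entry_delta * cofactor = -8 * 24 = -192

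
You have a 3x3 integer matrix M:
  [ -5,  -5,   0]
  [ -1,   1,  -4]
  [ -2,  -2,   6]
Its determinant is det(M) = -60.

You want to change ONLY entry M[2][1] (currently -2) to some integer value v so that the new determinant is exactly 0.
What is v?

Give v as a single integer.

det is linear in entry M[2][1]: det = old_det + (v - -2) * C_21
Cofactor C_21 = -20
Want det = 0: -60 + (v - -2) * -20 = 0
  (v - -2) = 60 / -20 = -3
  v = -2 + (-3) = -5

Answer: -5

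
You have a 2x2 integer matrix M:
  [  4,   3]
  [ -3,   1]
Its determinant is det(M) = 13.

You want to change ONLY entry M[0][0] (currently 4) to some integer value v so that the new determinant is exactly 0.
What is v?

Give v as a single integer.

Answer: -9

Derivation:
det is linear in entry M[0][0]: det = old_det + (v - 4) * C_00
Cofactor C_00 = 1
Want det = 0: 13 + (v - 4) * 1 = 0
  (v - 4) = -13 / 1 = -13
  v = 4 + (-13) = -9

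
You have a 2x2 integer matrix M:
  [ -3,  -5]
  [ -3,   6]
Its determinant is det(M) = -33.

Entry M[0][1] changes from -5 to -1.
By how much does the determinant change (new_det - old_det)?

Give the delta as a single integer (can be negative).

Answer: 12

Derivation:
Cofactor C_01 = 3
Entry delta = -1 - -5 = 4
Det delta = entry_delta * cofactor = 4 * 3 = 12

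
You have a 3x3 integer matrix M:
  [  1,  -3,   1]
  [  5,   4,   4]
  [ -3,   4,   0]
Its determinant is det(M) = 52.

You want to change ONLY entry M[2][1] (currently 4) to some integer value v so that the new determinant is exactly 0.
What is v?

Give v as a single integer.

Answer: -48

Derivation:
det is linear in entry M[2][1]: det = old_det + (v - 4) * C_21
Cofactor C_21 = 1
Want det = 0: 52 + (v - 4) * 1 = 0
  (v - 4) = -52 / 1 = -52
  v = 4 + (-52) = -48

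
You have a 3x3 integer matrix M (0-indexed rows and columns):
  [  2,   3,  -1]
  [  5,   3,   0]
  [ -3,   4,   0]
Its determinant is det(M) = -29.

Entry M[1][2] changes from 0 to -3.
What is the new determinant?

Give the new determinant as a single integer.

Answer: 22

Derivation:
det is linear in row 1: changing M[1][2] by delta changes det by delta * cofactor(1,2).
Cofactor C_12 = (-1)^(1+2) * minor(1,2) = -17
Entry delta = -3 - 0 = -3
Det delta = -3 * -17 = 51
New det = -29 + 51 = 22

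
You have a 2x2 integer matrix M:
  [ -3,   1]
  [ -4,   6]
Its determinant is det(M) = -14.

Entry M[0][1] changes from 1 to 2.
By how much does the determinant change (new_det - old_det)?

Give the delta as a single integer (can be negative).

Cofactor C_01 = 4
Entry delta = 2 - 1 = 1
Det delta = entry_delta * cofactor = 1 * 4 = 4

Answer: 4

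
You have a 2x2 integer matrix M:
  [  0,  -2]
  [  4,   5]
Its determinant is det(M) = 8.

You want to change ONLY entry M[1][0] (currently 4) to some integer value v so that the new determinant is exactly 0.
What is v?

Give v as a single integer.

det is linear in entry M[1][0]: det = old_det + (v - 4) * C_10
Cofactor C_10 = 2
Want det = 0: 8 + (v - 4) * 2 = 0
  (v - 4) = -8 / 2 = -4
  v = 4 + (-4) = 0

Answer: 0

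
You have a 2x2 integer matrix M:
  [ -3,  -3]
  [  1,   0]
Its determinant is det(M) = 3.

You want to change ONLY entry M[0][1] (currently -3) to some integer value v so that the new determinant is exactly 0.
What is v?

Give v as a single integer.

Answer: 0

Derivation:
det is linear in entry M[0][1]: det = old_det + (v - -3) * C_01
Cofactor C_01 = -1
Want det = 0: 3 + (v - -3) * -1 = 0
  (v - -3) = -3 / -1 = 3
  v = -3 + (3) = 0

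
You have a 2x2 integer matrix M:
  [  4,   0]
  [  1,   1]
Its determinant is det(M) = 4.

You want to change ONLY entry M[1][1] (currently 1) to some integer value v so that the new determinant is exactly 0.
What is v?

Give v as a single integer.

Answer: 0

Derivation:
det is linear in entry M[1][1]: det = old_det + (v - 1) * C_11
Cofactor C_11 = 4
Want det = 0: 4 + (v - 1) * 4 = 0
  (v - 1) = -4 / 4 = -1
  v = 1 + (-1) = 0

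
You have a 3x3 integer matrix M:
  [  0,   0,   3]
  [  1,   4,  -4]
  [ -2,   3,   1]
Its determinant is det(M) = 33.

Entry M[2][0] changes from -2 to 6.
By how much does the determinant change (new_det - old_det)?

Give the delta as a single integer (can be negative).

Answer: -96

Derivation:
Cofactor C_20 = -12
Entry delta = 6 - -2 = 8
Det delta = entry_delta * cofactor = 8 * -12 = -96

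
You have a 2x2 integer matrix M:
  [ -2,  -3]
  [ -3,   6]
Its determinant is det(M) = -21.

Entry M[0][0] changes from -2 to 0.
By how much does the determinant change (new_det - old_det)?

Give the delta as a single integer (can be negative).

Cofactor C_00 = 6
Entry delta = 0 - -2 = 2
Det delta = entry_delta * cofactor = 2 * 6 = 12

Answer: 12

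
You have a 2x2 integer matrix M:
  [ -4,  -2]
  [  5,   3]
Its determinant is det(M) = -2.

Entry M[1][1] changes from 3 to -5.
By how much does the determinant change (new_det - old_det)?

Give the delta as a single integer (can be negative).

Cofactor C_11 = -4
Entry delta = -5 - 3 = -8
Det delta = entry_delta * cofactor = -8 * -4 = 32

Answer: 32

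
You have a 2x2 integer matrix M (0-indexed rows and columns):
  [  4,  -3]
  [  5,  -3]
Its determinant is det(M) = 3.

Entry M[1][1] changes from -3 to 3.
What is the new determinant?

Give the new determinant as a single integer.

Answer: 27

Derivation:
det is linear in row 1: changing M[1][1] by delta changes det by delta * cofactor(1,1).
Cofactor C_11 = (-1)^(1+1) * minor(1,1) = 4
Entry delta = 3 - -3 = 6
Det delta = 6 * 4 = 24
New det = 3 + 24 = 27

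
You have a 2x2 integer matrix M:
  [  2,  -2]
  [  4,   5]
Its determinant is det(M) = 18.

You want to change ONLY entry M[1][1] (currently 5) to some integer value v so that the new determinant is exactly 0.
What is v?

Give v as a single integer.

Answer: -4

Derivation:
det is linear in entry M[1][1]: det = old_det + (v - 5) * C_11
Cofactor C_11 = 2
Want det = 0: 18 + (v - 5) * 2 = 0
  (v - 5) = -18 / 2 = -9
  v = 5 + (-9) = -4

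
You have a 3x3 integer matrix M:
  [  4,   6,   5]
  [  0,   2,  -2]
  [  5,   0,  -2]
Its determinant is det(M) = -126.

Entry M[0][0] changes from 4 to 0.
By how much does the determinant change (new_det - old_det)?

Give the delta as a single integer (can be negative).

Answer: 16

Derivation:
Cofactor C_00 = -4
Entry delta = 0 - 4 = -4
Det delta = entry_delta * cofactor = -4 * -4 = 16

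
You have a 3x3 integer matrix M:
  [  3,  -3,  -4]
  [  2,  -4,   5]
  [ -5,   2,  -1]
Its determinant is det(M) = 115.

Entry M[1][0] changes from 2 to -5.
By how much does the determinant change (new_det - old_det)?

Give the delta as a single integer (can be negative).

Answer: 77

Derivation:
Cofactor C_10 = -11
Entry delta = -5 - 2 = -7
Det delta = entry_delta * cofactor = -7 * -11 = 77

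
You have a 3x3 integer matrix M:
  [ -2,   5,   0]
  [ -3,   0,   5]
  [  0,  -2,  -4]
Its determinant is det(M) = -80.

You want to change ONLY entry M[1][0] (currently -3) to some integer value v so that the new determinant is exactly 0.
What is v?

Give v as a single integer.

det is linear in entry M[1][0]: det = old_det + (v - -3) * C_10
Cofactor C_10 = 20
Want det = 0: -80 + (v - -3) * 20 = 0
  (v - -3) = 80 / 20 = 4
  v = -3 + (4) = 1

Answer: 1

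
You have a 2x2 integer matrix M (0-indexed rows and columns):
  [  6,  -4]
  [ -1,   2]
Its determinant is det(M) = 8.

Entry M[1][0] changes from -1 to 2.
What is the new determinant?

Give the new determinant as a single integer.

Answer: 20

Derivation:
det is linear in row 1: changing M[1][0] by delta changes det by delta * cofactor(1,0).
Cofactor C_10 = (-1)^(1+0) * minor(1,0) = 4
Entry delta = 2 - -1 = 3
Det delta = 3 * 4 = 12
New det = 8 + 12 = 20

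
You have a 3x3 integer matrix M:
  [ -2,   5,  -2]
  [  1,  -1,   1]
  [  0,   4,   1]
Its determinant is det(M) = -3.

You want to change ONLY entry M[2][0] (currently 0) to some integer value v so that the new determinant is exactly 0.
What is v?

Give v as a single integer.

det is linear in entry M[2][0]: det = old_det + (v - 0) * C_20
Cofactor C_20 = 3
Want det = 0: -3 + (v - 0) * 3 = 0
  (v - 0) = 3 / 3 = 1
  v = 0 + (1) = 1

Answer: 1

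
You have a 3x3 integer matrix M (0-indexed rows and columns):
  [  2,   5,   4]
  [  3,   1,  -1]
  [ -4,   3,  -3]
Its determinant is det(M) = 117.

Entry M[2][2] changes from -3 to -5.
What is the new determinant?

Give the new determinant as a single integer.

det is linear in row 2: changing M[2][2] by delta changes det by delta * cofactor(2,2).
Cofactor C_22 = (-1)^(2+2) * minor(2,2) = -13
Entry delta = -5 - -3 = -2
Det delta = -2 * -13 = 26
New det = 117 + 26 = 143

Answer: 143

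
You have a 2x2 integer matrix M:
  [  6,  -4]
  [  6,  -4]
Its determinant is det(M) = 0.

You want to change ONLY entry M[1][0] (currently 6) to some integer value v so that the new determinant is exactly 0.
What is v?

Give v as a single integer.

Answer: 6

Derivation:
det is linear in entry M[1][0]: det = old_det + (v - 6) * C_10
Cofactor C_10 = 4
Want det = 0: 0 + (v - 6) * 4 = 0
  (v - 6) = 0 / 4 = 0
  v = 6 + (0) = 6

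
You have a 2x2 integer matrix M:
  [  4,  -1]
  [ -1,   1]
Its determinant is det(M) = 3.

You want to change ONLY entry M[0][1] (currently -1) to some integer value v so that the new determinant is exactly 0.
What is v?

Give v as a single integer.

det is linear in entry M[0][1]: det = old_det + (v - -1) * C_01
Cofactor C_01 = 1
Want det = 0: 3 + (v - -1) * 1 = 0
  (v - -1) = -3 / 1 = -3
  v = -1 + (-3) = -4

Answer: -4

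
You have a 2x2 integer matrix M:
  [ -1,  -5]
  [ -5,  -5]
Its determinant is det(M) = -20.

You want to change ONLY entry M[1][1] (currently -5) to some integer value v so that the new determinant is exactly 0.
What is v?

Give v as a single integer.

Answer: -25

Derivation:
det is linear in entry M[1][1]: det = old_det + (v - -5) * C_11
Cofactor C_11 = -1
Want det = 0: -20 + (v - -5) * -1 = 0
  (v - -5) = 20 / -1 = -20
  v = -5 + (-20) = -25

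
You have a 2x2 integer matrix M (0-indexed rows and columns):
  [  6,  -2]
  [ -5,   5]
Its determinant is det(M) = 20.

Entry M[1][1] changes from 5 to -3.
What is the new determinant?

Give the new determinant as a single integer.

Answer: -28

Derivation:
det is linear in row 1: changing M[1][1] by delta changes det by delta * cofactor(1,1).
Cofactor C_11 = (-1)^(1+1) * minor(1,1) = 6
Entry delta = -3 - 5 = -8
Det delta = -8 * 6 = -48
New det = 20 + -48 = -28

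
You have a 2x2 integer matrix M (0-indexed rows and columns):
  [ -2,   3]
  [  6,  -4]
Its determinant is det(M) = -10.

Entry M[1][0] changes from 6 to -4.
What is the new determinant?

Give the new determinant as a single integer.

Answer: 20

Derivation:
det is linear in row 1: changing M[1][0] by delta changes det by delta * cofactor(1,0).
Cofactor C_10 = (-1)^(1+0) * minor(1,0) = -3
Entry delta = -4 - 6 = -10
Det delta = -10 * -3 = 30
New det = -10 + 30 = 20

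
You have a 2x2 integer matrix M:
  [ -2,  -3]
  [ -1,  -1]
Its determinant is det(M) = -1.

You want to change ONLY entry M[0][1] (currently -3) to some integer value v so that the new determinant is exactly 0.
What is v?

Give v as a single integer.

Answer: -2

Derivation:
det is linear in entry M[0][1]: det = old_det + (v - -3) * C_01
Cofactor C_01 = 1
Want det = 0: -1 + (v - -3) * 1 = 0
  (v - -3) = 1 / 1 = 1
  v = -3 + (1) = -2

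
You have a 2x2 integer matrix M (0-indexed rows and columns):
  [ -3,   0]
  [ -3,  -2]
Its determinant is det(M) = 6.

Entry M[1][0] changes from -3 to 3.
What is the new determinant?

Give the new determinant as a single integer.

det is linear in row 1: changing M[1][0] by delta changes det by delta * cofactor(1,0).
Cofactor C_10 = (-1)^(1+0) * minor(1,0) = 0
Entry delta = 3 - -3 = 6
Det delta = 6 * 0 = 0
New det = 6 + 0 = 6

Answer: 6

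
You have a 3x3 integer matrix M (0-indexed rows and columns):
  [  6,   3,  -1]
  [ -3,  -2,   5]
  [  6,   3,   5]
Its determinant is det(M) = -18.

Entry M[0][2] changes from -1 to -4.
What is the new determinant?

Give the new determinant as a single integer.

Answer: -27

Derivation:
det is linear in row 0: changing M[0][2] by delta changes det by delta * cofactor(0,2).
Cofactor C_02 = (-1)^(0+2) * minor(0,2) = 3
Entry delta = -4 - -1 = -3
Det delta = -3 * 3 = -9
New det = -18 + -9 = -27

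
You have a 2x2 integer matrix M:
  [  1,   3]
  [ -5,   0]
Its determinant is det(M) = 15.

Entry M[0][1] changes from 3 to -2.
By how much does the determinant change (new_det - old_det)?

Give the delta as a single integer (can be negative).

Cofactor C_01 = 5
Entry delta = -2 - 3 = -5
Det delta = entry_delta * cofactor = -5 * 5 = -25

Answer: -25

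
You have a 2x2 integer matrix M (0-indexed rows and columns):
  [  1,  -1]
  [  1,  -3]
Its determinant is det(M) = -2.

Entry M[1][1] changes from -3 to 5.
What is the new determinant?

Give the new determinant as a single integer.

det is linear in row 1: changing M[1][1] by delta changes det by delta * cofactor(1,1).
Cofactor C_11 = (-1)^(1+1) * minor(1,1) = 1
Entry delta = 5 - -3 = 8
Det delta = 8 * 1 = 8
New det = -2 + 8 = 6

Answer: 6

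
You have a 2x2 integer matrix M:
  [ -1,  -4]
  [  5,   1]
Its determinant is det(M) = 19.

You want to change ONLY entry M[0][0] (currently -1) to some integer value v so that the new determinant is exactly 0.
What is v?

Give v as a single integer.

Answer: -20

Derivation:
det is linear in entry M[0][0]: det = old_det + (v - -1) * C_00
Cofactor C_00 = 1
Want det = 0: 19 + (v - -1) * 1 = 0
  (v - -1) = -19 / 1 = -19
  v = -1 + (-19) = -20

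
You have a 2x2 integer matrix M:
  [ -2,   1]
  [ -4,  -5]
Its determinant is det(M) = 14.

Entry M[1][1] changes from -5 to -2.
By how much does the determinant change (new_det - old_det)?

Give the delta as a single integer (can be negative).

Answer: -6

Derivation:
Cofactor C_11 = -2
Entry delta = -2 - -5 = 3
Det delta = entry_delta * cofactor = 3 * -2 = -6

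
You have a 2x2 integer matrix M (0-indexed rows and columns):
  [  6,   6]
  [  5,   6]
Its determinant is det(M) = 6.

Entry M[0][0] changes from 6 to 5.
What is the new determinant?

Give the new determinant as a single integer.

det is linear in row 0: changing M[0][0] by delta changes det by delta * cofactor(0,0).
Cofactor C_00 = (-1)^(0+0) * minor(0,0) = 6
Entry delta = 5 - 6 = -1
Det delta = -1 * 6 = -6
New det = 6 + -6 = 0

Answer: 0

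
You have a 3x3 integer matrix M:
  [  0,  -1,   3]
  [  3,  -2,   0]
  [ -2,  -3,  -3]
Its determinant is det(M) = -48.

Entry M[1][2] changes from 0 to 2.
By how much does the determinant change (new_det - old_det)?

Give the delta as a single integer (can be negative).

Answer: 4

Derivation:
Cofactor C_12 = 2
Entry delta = 2 - 0 = 2
Det delta = entry_delta * cofactor = 2 * 2 = 4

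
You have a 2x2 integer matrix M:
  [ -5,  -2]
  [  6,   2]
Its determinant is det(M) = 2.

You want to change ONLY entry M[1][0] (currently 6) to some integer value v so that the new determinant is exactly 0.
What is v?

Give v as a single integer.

Answer: 5

Derivation:
det is linear in entry M[1][0]: det = old_det + (v - 6) * C_10
Cofactor C_10 = 2
Want det = 0: 2 + (v - 6) * 2 = 0
  (v - 6) = -2 / 2 = -1
  v = 6 + (-1) = 5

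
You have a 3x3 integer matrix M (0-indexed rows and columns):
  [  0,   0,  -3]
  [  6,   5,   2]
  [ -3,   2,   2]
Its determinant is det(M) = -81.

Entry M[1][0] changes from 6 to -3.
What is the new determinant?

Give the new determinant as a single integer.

det is linear in row 1: changing M[1][0] by delta changes det by delta * cofactor(1,0).
Cofactor C_10 = (-1)^(1+0) * minor(1,0) = -6
Entry delta = -3 - 6 = -9
Det delta = -9 * -6 = 54
New det = -81 + 54 = -27

Answer: -27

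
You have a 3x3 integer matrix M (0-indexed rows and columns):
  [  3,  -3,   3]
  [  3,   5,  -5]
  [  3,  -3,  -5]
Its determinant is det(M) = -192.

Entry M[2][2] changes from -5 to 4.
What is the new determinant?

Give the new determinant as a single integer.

Answer: 24

Derivation:
det is linear in row 2: changing M[2][2] by delta changes det by delta * cofactor(2,2).
Cofactor C_22 = (-1)^(2+2) * minor(2,2) = 24
Entry delta = 4 - -5 = 9
Det delta = 9 * 24 = 216
New det = -192 + 216 = 24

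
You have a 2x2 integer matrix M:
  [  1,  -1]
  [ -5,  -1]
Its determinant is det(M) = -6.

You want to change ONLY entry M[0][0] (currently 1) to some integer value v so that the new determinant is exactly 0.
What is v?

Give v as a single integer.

det is linear in entry M[0][0]: det = old_det + (v - 1) * C_00
Cofactor C_00 = -1
Want det = 0: -6 + (v - 1) * -1 = 0
  (v - 1) = 6 / -1 = -6
  v = 1 + (-6) = -5

Answer: -5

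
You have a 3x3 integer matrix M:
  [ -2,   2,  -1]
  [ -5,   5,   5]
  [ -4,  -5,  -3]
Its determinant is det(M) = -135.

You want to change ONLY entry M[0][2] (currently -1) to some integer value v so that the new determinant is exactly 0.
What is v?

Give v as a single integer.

Answer: 2

Derivation:
det is linear in entry M[0][2]: det = old_det + (v - -1) * C_02
Cofactor C_02 = 45
Want det = 0: -135 + (v - -1) * 45 = 0
  (v - -1) = 135 / 45 = 3
  v = -1 + (3) = 2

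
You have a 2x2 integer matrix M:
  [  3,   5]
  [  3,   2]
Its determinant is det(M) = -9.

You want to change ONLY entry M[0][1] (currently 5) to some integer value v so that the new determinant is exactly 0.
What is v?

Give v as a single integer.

Answer: 2

Derivation:
det is linear in entry M[0][1]: det = old_det + (v - 5) * C_01
Cofactor C_01 = -3
Want det = 0: -9 + (v - 5) * -3 = 0
  (v - 5) = 9 / -3 = -3
  v = 5 + (-3) = 2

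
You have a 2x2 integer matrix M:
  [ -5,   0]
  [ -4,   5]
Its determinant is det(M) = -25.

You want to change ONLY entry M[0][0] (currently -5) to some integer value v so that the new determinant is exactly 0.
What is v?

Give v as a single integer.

Answer: 0

Derivation:
det is linear in entry M[0][0]: det = old_det + (v - -5) * C_00
Cofactor C_00 = 5
Want det = 0: -25 + (v - -5) * 5 = 0
  (v - -5) = 25 / 5 = 5
  v = -5 + (5) = 0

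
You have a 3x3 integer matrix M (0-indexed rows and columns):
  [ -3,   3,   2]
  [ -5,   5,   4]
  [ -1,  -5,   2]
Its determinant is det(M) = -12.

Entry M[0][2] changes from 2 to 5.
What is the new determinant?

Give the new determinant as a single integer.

det is linear in row 0: changing M[0][2] by delta changes det by delta * cofactor(0,2).
Cofactor C_02 = (-1)^(0+2) * minor(0,2) = 30
Entry delta = 5 - 2 = 3
Det delta = 3 * 30 = 90
New det = -12 + 90 = 78

Answer: 78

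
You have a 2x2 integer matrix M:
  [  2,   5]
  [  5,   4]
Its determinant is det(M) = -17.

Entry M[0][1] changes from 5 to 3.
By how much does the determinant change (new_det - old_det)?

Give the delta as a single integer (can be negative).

Answer: 10

Derivation:
Cofactor C_01 = -5
Entry delta = 3 - 5 = -2
Det delta = entry_delta * cofactor = -2 * -5 = 10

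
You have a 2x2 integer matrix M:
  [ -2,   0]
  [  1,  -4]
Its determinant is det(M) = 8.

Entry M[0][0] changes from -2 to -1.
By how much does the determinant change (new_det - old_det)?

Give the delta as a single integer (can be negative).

Answer: -4

Derivation:
Cofactor C_00 = -4
Entry delta = -1 - -2 = 1
Det delta = entry_delta * cofactor = 1 * -4 = -4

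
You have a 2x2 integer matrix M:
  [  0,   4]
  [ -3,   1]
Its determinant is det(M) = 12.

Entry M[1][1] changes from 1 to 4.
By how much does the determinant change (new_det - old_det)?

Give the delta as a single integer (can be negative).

Cofactor C_11 = 0
Entry delta = 4 - 1 = 3
Det delta = entry_delta * cofactor = 3 * 0 = 0

Answer: 0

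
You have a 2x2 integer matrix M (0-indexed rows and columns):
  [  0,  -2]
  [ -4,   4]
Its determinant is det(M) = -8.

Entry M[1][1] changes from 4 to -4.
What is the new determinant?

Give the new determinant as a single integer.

Answer: -8

Derivation:
det is linear in row 1: changing M[1][1] by delta changes det by delta * cofactor(1,1).
Cofactor C_11 = (-1)^(1+1) * minor(1,1) = 0
Entry delta = -4 - 4 = -8
Det delta = -8 * 0 = 0
New det = -8 + 0 = -8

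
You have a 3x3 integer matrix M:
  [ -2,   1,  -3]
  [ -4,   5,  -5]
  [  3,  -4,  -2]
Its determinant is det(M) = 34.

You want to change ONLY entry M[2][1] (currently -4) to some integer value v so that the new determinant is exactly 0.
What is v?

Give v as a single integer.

det is linear in entry M[2][1]: det = old_det + (v - -4) * C_21
Cofactor C_21 = 2
Want det = 0: 34 + (v - -4) * 2 = 0
  (v - -4) = -34 / 2 = -17
  v = -4 + (-17) = -21

Answer: -21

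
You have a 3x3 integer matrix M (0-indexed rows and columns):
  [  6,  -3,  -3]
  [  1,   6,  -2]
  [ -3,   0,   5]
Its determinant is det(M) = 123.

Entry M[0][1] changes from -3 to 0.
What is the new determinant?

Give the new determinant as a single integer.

Answer: 126

Derivation:
det is linear in row 0: changing M[0][1] by delta changes det by delta * cofactor(0,1).
Cofactor C_01 = (-1)^(0+1) * minor(0,1) = 1
Entry delta = 0 - -3 = 3
Det delta = 3 * 1 = 3
New det = 123 + 3 = 126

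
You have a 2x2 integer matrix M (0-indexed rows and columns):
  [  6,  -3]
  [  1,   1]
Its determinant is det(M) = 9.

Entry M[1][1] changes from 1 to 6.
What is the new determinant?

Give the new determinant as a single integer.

Answer: 39

Derivation:
det is linear in row 1: changing M[1][1] by delta changes det by delta * cofactor(1,1).
Cofactor C_11 = (-1)^(1+1) * minor(1,1) = 6
Entry delta = 6 - 1 = 5
Det delta = 5 * 6 = 30
New det = 9 + 30 = 39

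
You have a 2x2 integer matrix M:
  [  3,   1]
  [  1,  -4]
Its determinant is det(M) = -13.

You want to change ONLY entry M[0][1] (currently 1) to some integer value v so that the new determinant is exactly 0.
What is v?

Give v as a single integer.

det is linear in entry M[0][1]: det = old_det + (v - 1) * C_01
Cofactor C_01 = -1
Want det = 0: -13 + (v - 1) * -1 = 0
  (v - 1) = 13 / -1 = -13
  v = 1 + (-13) = -12

Answer: -12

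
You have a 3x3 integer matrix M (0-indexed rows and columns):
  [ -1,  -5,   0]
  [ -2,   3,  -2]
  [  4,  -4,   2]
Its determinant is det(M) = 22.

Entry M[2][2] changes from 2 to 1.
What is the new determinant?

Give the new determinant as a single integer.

Answer: 35

Derivation:
det is linear in row 2: changing M[2][2] by delta changes det by delta * cofactor(2,2).
Cofactor C_22 = (-1)^(2+2) * minor(2,2) = -13
Entry delta = 1 - 2 = -1
Det delta = -1 * -13 = 13
New det = 22 + 13 = 35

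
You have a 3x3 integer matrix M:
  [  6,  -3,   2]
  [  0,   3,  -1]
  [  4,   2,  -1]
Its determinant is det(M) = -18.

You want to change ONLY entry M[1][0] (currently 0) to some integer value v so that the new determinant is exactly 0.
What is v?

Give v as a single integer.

Answer: 18

Derivation:
det is linear in entry M[1][0]: det = old_det + (v - 0) * C_10
Cofactor C_10 = 1
Want det = 0: -18 + (v - 0) * 1 = 0
  (v - 0) = 18 / 1 = 18
  v = 0 + (18) = 18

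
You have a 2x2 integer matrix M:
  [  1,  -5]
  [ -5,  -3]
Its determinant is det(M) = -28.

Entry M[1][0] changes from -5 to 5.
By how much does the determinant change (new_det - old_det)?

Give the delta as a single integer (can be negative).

Cofactor C_10 = 5
Entry delta = 5 - -5 = 10
Det delta = entry_delta * cofactor = 10 * 5 = 50

Answer: 50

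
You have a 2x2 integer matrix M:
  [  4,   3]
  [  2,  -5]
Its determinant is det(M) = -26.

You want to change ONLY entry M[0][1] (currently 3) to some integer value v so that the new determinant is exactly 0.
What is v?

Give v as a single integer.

Answer: -10

Derivation:
det is linear in entry M[0][1]: det = old_det + (v - 3) * C_01
Cofactor C_01 = -2
Want det = 0: -26 + (v - 3) * -2 = 0
  (v - 3) = 26 / -2 = -13
  v = 3 + (-13) = -10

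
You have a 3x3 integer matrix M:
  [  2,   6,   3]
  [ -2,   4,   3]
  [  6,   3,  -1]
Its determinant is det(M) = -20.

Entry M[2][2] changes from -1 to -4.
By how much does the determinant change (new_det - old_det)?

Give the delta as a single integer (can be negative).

Answer: -60

Derivation:
Cofactor C_22 = 20
Entry delta = -4 - -1 = -3
Det delta = entry_delta * cofactor = -3 * 20 = -60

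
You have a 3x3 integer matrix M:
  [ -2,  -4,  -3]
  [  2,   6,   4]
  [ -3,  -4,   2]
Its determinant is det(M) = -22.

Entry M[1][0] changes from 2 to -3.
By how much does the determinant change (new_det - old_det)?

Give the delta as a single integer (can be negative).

Cofactor C_10 = 20
Entry delta = -3 - 2 = -5
Det delta = entry_delta * cofactor = -5 * 20 = -100

Answer: -100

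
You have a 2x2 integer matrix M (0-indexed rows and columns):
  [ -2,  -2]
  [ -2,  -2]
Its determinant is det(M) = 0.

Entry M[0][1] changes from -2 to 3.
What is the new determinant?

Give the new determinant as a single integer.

det is linear in row 0: changing M[0][1] by delta changes det by delta * cofactor(0,1).
Cofactor C_01 = (-1)^(0+1) * minor(0,1) = 2
Entry delta = 3 - -2 = 5
Det delta = 5 * 2 = 10
New det = 0 + 10 = 10

Answer: 10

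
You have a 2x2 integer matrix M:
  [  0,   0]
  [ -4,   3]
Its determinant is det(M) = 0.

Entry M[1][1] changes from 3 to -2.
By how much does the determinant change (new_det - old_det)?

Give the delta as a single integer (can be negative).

Answer: 0

Derivation:
Cofactor C_11 = 0
Entry delta = -2 - 3 = -5
Det delta = entry_delta * cofactor = -5 * 0 = 0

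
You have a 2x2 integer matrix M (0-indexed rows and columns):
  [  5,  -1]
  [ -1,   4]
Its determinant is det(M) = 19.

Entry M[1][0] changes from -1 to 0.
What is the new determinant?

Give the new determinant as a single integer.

det is linear in row 1: changing M[1][0] by delta changes det by delta * cofactor(1,0).
Cofactor C_10 = (-1)^(1+0) * minor(1,0) = 1
Entry delta = 0 - -1 = 1
Det delta = 1 * 1 = 1
New det = 19 + 1 = 20

Answer: 20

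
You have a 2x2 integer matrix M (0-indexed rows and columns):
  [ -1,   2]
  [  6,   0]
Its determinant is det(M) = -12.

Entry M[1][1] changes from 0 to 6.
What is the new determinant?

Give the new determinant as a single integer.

det is linear in row 1: changing M[1][1] by delta changes det by delta * cofactor(1,1).
Cofactor C_11 = (-1)^(1+1) * minor(1,1) = -1
Entry delta = 6 - 0 = 6
Det delta = 6 * -1 = -6
New det = -12 + -6 = -18

Answer: -18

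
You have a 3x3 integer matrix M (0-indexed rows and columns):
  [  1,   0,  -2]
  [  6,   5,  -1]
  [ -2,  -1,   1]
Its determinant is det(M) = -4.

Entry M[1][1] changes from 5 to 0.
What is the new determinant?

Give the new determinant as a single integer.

Answer: 11

Derivation:
det is linear in row 1: changing M[1][1] by delta changes det by delta * cofactor(1,1).
Cofactor C_11 = (-1)^(1+1) * minor(1,1) = -3
Entry delta = 0 - 5 = -5
Det delta = -5 * -3 = 15
New det = -4 + 15 = 11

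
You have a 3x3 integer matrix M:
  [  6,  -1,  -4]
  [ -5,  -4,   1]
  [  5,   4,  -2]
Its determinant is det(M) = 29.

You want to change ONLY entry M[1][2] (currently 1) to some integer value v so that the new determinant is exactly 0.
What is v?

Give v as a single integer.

Answer: 2

Derivation:
det is linear in entry M[1][2]: det = old_det + (v - 1) * C_12
Cofactor C_12 = -29
Want det = 0: 29 + (v - 1) * -29 = 0
  (v - 1) = -29 / -29 = 1
  v = 1 + (1) = 2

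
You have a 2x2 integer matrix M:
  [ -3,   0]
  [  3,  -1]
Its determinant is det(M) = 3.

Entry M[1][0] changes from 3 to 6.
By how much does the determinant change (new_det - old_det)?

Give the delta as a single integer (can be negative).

Cofactor C_10 = 0
Entry delta = 6 - 3 = 3
Det delta = entry_delta * cofactor = 3 * 0 = 0

Answer: 0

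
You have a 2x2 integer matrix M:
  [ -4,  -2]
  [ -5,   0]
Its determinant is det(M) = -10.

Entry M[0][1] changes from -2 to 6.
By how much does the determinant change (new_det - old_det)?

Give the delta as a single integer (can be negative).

Answer: 40

Derivation:
Cofactor C_01 = 5
Entry delta = 6 - -2 = 8
Det delta = entry_delta * cofactor = 8 * 5 = 40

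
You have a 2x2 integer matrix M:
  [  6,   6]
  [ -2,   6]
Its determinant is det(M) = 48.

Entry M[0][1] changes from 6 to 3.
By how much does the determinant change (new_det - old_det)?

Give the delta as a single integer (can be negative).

Cofactor C_01 = 2
Entry delta = 3 - 6 = -3
Det delta = entry_delta * cofactor = -3 * 2 = -6

Answer: -6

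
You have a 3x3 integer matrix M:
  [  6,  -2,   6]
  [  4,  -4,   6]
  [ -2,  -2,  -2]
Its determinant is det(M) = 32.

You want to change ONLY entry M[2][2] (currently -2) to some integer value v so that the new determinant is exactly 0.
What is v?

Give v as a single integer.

Answer: 0

Derivation:
det is linear in entry M[2][2]: det = old_det + (v - -2) * C_22
Cofactor C_22 = -16
Want det = 0: 32 + (v - -2) * -16 = 0
  (v - -2) = -32 / -16 = 2
  v = -2 + (2) = 0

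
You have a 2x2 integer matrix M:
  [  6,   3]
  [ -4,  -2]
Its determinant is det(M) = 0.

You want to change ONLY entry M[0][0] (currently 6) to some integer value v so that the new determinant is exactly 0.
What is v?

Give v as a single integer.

Answer: 6

Derivation:
det is linear in entry M[0][0]: det = old_det + (v - 6) * C_00
Cofactor C_00 = -2
Want det = 0: 0 + (v - 6) * -2 = 0
  (v - 6) = 0 / -2 = 0
  v = 6 + (0) = 6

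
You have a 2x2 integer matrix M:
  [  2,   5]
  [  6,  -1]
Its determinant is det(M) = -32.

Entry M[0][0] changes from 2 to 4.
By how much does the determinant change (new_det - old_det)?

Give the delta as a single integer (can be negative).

Cofactor C_00 = -1
Entry delta = 4 - 2 = 2
Det delta = entry_delta * cofactor = 2 * -1 = -2

Answer: -2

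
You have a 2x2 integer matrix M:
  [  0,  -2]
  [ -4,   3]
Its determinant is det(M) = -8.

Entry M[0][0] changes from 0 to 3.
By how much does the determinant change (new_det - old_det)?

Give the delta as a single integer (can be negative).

Cofactor C_00 = 3
Entry delta = 3 - 0 = 3
Det delta = entry_delta * cofactor = 3 * 3 = 9

Answer: 9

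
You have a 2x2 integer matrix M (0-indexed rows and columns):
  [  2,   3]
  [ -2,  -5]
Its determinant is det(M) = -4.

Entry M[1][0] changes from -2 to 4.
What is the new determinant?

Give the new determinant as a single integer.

Answer: -22

Derivation:
det is linear in row 1: changing M[1][0] by delta changes det by delta * cofactor(1,0).
Cofactor C_10 = (-1)^(1+0) * minor(1,0) = -3
Entry delta = 4 - -2 = 6
Det delta = 6 * -3 = -18
New det = -4 + -18 = -22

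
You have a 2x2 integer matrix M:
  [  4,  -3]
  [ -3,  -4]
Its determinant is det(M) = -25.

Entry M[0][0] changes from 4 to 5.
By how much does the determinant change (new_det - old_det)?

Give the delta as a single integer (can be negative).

Answer: -4

Derivation:
Cofactor C_00 = -4
Entry delta = 5 - 4 = 1
Det delta = entry_delta * cofactor = 1 * -4 = -4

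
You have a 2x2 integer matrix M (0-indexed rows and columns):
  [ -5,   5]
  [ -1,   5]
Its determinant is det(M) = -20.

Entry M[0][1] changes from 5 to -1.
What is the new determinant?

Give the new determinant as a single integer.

det is linear in row 0: changing M[0][1] by delta changes det by delta * cofactor(0,1).
Cofactor C_01 = (-1)^(0+1) * minor(0,1) = 1
Entry delta = -1 - 5 = -6
Det delta = -6 * 1 = -6
New det = -20 + -6 = -26

Answer: -26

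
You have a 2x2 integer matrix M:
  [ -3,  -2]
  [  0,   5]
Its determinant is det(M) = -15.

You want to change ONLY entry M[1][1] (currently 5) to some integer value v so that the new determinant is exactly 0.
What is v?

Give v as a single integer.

Answer: 0

Derivation:
det is linear in entry M[1][1]: det = old_det + (v - 5) * C_11
Cofactor C_11 = -3
Want det = 0: -15 + (v - 5) * -3 = 0
  (v - 5) = 15 / -3 = -5
  v = 5 + (-5) = 0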